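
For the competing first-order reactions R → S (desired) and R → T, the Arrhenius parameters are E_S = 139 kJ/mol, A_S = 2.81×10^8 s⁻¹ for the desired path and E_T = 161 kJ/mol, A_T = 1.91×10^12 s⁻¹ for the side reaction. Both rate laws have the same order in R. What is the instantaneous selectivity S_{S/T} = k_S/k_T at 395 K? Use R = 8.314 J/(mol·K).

0.119

Since both paths have the same order in R, the concentration cancels and S_{S/T} = k_S/k_T = (A_S/A_T)·exp[(E_T−E_S)/(RT)].
(E_T−E_S)/(RT) = (161−139)×10³/(8.314×395) = 22000/3284 = 6.699.
k_S/k_T = (2.81×10^8/1.91×10^12)·exp(6.699) = 1.471×10^-4 × 811.7 = 0.119.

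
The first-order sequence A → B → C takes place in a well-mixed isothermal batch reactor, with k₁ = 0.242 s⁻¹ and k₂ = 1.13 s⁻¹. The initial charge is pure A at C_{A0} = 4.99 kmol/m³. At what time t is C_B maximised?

For first-order series the maximum of C_B occurs at t_opt = ln(k₂/k₁)/(k₂−k₁).
= ln(1.13/0.242)/(1.13−0.242) = ln(4.669)/0.8880 = 1.541/0.8880 = 1.74 s.

1.74 s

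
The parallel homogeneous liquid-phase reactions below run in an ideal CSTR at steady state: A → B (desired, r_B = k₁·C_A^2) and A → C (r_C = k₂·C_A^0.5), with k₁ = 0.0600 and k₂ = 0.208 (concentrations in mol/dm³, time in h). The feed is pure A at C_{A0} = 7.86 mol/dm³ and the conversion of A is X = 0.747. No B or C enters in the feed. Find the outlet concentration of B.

Exit C_A = C_{A0}(1−X) = 7.86×0.253 = 1.989 mol/dm³.
A CSTR operates uniformly at the exit composition, giving r_B = 0.2373 and r_C = 0.2933 (each k·C_A^n at C_A = 1.989).
Fraction of consumed A going to B: r_B/(r_B+r_C) = 0.4472.
C_B = 0.4472·C_{A0}·X = 0.4472×7.86×0.747 = 2.63 mol/dm³.

2.63 mol/dm³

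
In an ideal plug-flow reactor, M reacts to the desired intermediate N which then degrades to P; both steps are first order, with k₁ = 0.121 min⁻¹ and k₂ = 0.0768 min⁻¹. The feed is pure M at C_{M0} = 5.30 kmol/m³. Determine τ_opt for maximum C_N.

For first-order series the maximum of C_N occurs at τ_opt = ln(k₂/k₁)/(k₂−k₁).
= ln(0.0768/0.121)/(0.0768−0.121) = ln(0.6347)/-0.04420 = -0.4546/-0.04420 = 10.3 min.

10.3 min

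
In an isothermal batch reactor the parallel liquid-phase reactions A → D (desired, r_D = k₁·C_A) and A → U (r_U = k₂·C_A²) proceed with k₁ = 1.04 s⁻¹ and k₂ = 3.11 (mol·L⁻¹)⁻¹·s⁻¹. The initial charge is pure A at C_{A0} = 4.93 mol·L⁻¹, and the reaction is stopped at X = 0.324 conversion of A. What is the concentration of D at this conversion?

C_A = C_{A0}(1−X) = 3.333 mol·L⁻¹.
Along a PFR/batch, dC_D/dC_A = −r_D/(r_D+r_U) = −k₁/(k₁+k₂·C_A).
Integrating from C_{A0} to C_A: C_D = (1.04/3.11)·ln[(1.04+3.11·4.93)/(1.04+3.11·3.33)] = 0.3344·ln(16.37/11.40) = 0.1209 mol·L⁻¹.

0.121 mol·L⁻¹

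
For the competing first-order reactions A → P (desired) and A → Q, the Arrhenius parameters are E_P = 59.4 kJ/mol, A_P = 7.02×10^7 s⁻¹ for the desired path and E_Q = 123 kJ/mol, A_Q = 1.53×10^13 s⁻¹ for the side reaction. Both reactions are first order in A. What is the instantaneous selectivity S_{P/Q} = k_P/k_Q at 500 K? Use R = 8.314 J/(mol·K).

20.2

Since both paths have the same order in A, the concentration cancels and S_{P/Q} = k_P/k_Q = (A_P/A_Q)·exp[(E_Q−E_P)/(RT)].
(E_Q−E_P)/(RT) = (123−59.4)×10³/(8.314×500) = 63600/4157 = 15.30.
k_P/k_Q = (7.02×10^7/1.53×10^13)·exp(15.30) = 4.588×10^-6 × 4.410×10^6 = 20.2.
Since E_P < E_Q, lowering the temperature improves selectivity toward P.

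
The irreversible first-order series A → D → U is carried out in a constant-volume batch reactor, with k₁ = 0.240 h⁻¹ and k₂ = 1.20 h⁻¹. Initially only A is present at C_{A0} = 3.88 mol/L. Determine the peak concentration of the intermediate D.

0.519 mol/L

Evaluating C_D at t_opt = ln(k₂/k₁)/(k₂−k₁) gives C_{D,max}/C_{A0} = (k₁/k₂)^[k₂/(k₂−k₁)].
= (0.240/1.20)^(1.20/(1.20−0.240)) = (0.2000)^(1.250) = 0.1337.
C_{D,max} = 0.1337×3.88 = 0.519 mol/L.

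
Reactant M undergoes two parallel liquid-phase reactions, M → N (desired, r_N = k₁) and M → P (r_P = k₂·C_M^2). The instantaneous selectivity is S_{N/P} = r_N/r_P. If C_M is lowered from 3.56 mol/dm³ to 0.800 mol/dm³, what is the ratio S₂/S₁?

19.8

S_{N/P} = (k₁/k₂)·C_M^-2, so S₂/S₁ = (C_{M,2}/C_{M,1})^-2.
= (0.800/3.56)^(-2) = (0.2247)^(-2) = 19.8.
Selectivity toward N rises as C_M falls — low-concentration operation is favoured.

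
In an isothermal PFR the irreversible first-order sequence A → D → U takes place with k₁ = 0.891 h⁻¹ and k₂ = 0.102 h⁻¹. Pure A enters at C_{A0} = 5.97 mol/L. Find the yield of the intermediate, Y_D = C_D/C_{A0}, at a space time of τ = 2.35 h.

Solving the coupled first-order balances gives C_D(τ) = [k₁/(k₂−k₁)]·C_{A0}·(e^(−k₁τ) − e^(−k₂τ)).
e^(−k₁τ) = e^(−0.891×2.35) = e^(−2.094) = 0.1232; e^(−k₂τ) = e^(−0.2397) = 0.7869.
C_D = 0.891×5.97/(0.102−0.891) × (0.1232−0.7869) = (-6.742)×(-0.6637) = 4.474 mol/L.
Y_D = C_D/C_{A0} = 4.474/5.97 = 0.749.

0.749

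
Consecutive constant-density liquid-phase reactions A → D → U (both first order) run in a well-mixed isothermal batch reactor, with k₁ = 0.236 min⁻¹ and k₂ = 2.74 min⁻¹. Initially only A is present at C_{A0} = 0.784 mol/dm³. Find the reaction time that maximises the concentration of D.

0.979 min

The intermediate peaks when r₁ = r₂, i.e. k₁e^(−k₁t) = k₂e^(−k₂t), giving t_opt = ln(k₂/k₁)/(k₂−k₁).
= ln(2.74/0.236)/(2.74−0.236) = ln(11.61)/2.504 = 2.452/2.504 = 0.979 min.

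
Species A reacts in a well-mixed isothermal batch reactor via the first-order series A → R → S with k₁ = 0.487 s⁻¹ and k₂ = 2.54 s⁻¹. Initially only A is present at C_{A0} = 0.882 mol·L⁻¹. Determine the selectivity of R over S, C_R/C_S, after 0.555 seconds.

1.08

For first-order series with pure A initially, C_R(t) = k₁C_{A0}/(k₂−k₁)·(e^(−k₁t) − e^(−k₂t)).
e^(−k₁t) = e^(−0.487×0.555) = e^(−0.2703) = 0.7632; e^(−k₂t) = e^(−1.410) = 0.2442.
C_R = 0.487×0.882/(2.54−0.487) × (0.7632−0.2442) = 0.2092×0.5189 = 0.1086 mol·L⁻¹.
C_A = C_{A0}e^(−k₁t) = 0.6731 mol·L⁻¹, so C_S = C_{A0}−C_A−C_R = 0.1003 mol·L⁻¹; C_R/C_S = 1.08.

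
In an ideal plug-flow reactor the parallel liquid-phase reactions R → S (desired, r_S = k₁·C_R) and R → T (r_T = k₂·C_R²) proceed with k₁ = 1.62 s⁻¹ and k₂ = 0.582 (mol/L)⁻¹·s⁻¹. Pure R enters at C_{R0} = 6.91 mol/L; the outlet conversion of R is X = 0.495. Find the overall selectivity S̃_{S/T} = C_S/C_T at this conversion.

0.548

C_R = C_{R0}(1−X) = 3.490 mol/L.
Along a PFR/batch, dC_S/dC_R = −r_S/(r_S+r_T) = −k₁/(k₁+k₂·C_R).
Integrating from C_{R0} to C_R: C_S = (1.62/0.582)·ln[(1.62+0.582·6.91)/(1.62+0.582·3.49)] = 2.784·ln(5.642/3.651) = 1.211 mol/L.
C_T = (C_{R0}−C_R)−C_S = 2.209 mol/L; S̃_{S/T} = 1.211/2.209 = 0.548.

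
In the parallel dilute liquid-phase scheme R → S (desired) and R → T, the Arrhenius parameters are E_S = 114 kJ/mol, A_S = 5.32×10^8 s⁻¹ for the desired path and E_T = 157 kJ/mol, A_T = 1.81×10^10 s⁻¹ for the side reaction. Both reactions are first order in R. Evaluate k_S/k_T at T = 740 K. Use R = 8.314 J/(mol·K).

31.9

Since both paths have the same order in R, the concentration cancels and S_{S/T} = k_S/k_T = (A_S/A_T)·exp[(E_T−E_S)/(RT)].
(E_T−E_S)/(RT) = (157−114)×10³/(8.314×740) = 43000/6152 = 6.989.
k_S/k_T = (5.32×10^8/1.81×10^10)·exp(6.989) = 0.02939 × 1085 = 31.9.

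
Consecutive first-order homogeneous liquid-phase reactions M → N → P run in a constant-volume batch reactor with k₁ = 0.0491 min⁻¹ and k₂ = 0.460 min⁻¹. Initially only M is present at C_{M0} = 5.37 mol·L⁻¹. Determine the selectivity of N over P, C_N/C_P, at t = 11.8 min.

0.178

Solving the coupled first-order balances gives C_N(t) = [k₁/(k₂−k₁)]·C_{M0}·(e^(−k₁t) − e^(−k₂t)).
e^(−k₁t) = e^(−0.0491×11.8) = e^(−0.5794) = 0.5602; e^(−k₂t) = e^(−5.428) = 0.004392.
C_N = 0.0491×5.37/(0.460−0.0491) × (0.5602−0.004392) = 0.6417×0.5559 = 0.3567 mol·L⁻¹.
C_M = C_{M0}e^(−k₁t) = 3.009 mol·L⁻¹, so C_P = C_{M0}−C_M−C_N = 2.005 mol·L⁻¹; C_N/C_P = 0.178.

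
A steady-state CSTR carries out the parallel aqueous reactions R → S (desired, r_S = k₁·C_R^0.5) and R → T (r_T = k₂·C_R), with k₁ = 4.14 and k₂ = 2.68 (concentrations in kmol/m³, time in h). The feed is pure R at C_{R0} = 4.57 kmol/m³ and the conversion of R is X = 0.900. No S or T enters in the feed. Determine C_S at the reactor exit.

2.86 kmol/m³

Exit C_R = C_{R0}(1−X) = 4.57×0.100 = 0.4570 kmol/m³.
A CSTR operates uniformly at the exit composition, giving r_S = 2.799 and r_T = 1.225 (each k·C_R^n at C_R = 0.4570).
Fraction of consumed R going to S: r_S/(r_S+r_T) = 0.6956.
C_S = 0.6956·C_{R0}·X = 0.6956×4.57×0.900 = 2.86 kmol/m³.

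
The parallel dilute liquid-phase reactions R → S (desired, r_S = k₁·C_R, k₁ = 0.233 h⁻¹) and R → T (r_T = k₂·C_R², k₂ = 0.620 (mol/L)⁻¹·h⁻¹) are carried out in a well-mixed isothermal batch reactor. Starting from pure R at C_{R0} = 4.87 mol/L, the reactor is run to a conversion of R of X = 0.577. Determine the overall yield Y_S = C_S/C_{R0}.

0.0592

C_R = C_{R0}(1−X) = 2.060 mol/L.
Along a PFR/batch, dC_S/dC_R = −r_S/(r_S+r_T) = −k₁/(k₁+k₂·C_R).
Integrating from C_{R0} to C_R: C_S = (0.233/0.620)·ln[(0.233+0.620·4.87)/(0.233+0.620·2.06)] = 0.3758·ln(3.252/1.510) = 0.2883 mol/L.
Y_S = C_S/C_{R0} = 0.2883/4.87 = 0.0592.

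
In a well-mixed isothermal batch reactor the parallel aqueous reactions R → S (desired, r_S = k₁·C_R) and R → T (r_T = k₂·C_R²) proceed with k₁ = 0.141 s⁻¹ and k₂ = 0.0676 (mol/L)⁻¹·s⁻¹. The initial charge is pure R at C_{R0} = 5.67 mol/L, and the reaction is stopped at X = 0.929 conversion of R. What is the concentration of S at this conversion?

C_R = C_{R0}(1−X) = 0.4026 mol/L.
Along a PFR/batch, dC_S/dC_R = −r_S/(r_S+r_T) = −k₁/(k₁+k₂·C_R).
Integrating from C_{R0} to C_R: C_S = (0.141/0.0676)·ln[(0.141+0.0676·5.67)/(0.141+0.0676·0.403)] = 2.086·ln(0.5243/0.1682) = 2.371 mol/L.

2.37 mol/L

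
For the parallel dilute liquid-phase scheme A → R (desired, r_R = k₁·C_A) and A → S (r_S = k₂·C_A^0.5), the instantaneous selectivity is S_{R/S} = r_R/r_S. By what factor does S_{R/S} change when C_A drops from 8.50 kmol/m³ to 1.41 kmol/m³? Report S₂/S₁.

S_{R/S} = (k₁/k₂)·C_A^0.5, so S₂/S₁ = (C_{A,2}/C_{A,1})^0.5.
= (1.41/8.50)^0.5 = (0.1659)^0.5 = 0.407.

0.407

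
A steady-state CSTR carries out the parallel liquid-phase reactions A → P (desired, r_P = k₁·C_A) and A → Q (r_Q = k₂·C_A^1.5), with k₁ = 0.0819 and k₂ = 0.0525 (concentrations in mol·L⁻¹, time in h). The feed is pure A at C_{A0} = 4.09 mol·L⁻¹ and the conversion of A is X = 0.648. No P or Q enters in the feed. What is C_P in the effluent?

Exit C_A = C_{A0}(1−X) = 4.09×0.352 = 1.440 mol·L⁻¹.
A CSTR operates uniformly at the exit composition, giving r_P = 0.1179 and r_Q = 0.09069 (each k·C_A^n at C_A = 1.440).
Fraction of consumed A going to P: r_P/(r_P+r_Q) = 0.5652.
C_P = 0.5652·C_{A0}·X = 0.5652×4.09×0.648 = 1.50 mol·L⁻¹.

1.50 mol·L⁻¹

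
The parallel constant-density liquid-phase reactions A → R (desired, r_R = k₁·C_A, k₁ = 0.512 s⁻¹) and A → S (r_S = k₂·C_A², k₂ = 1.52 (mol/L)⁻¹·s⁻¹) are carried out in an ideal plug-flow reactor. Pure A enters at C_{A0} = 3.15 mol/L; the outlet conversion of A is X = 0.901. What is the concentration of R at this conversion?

0.566 mol/L

C_A = C_{A0}(1−X) = 0.3118 mol/L.
Along a PFR/batch, dC_R/dC_A = −r_R/(r_R+r_S) = −k₁/(k₁+k₂·C_A).
Integrating from C_{A0} to C_A: C_R = (0.512/1.52)·ln[(0.512+1.52·3.15)/(0.512+1.52·0.312)] = 0.3368·ln(5.300/0.9860) = 0.5665 mol/L.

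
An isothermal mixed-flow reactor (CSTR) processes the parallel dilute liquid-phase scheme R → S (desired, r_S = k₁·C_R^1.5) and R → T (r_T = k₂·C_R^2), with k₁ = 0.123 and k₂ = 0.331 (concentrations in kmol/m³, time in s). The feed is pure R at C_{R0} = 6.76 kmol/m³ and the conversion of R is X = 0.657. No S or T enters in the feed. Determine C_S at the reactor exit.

Exit C_R = C_{R0}(1−X) = 6.76×0.343 = 2.319 kmol/m³.
A CSTR operates uniformly at the exit composition, giving r_S = 0.4343 and r_T = 1.780 (each k·C_R^n at C_R = 2.319).
Fraction of consumed R going to S: r_S/(r_S+r_T) = 0.1962.
C_S = 0.1962·C_{R0}·X = 0.1962×6.76×0.657 = 0.871 kmol/m³.

0.871 kmol/m³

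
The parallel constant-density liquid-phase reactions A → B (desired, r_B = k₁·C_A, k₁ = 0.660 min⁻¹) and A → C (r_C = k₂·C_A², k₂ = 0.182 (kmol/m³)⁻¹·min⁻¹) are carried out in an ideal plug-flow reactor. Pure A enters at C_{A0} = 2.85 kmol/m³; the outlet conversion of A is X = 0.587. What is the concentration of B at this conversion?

C_A = C_{A0}(1−X) = 1.177 kmol/m³.
Along a PFR/batch, dC_B/dC_A = −r_B/(r_B+r_C) = −k₁/(k₁+k₂·C_A).
Integrating from C_{A0} to C_A: C_B = (0.660/0.182)·ln[(0.660+0.182·2.85)/(0.660+0.182·1.18)] = 3.626·ln(1.179/0.8742) = 1.084 kmol/m³.

1.08 kmol/m³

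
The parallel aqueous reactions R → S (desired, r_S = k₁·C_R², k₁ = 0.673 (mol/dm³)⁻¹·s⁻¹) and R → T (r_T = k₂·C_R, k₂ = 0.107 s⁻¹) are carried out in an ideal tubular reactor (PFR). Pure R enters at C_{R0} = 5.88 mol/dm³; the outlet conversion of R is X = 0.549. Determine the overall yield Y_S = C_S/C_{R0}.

C_R = C_{R0}(1−X) = 2.652 mol/dm³.
Along a PFR/batch, dC_T/dC_R = −r_T/(r_S+r_T) = −k₂/(k₂+k₁·C_R).
Integrating from C_{R0} to C_R: C_T = (0.107/0.673)·ln[(0.107+0.673·5.88)/(0.107+0.673·2.65)] = 0.1590·ln(4.064/1.892) = 0.1216 mol/dm³.
Then C_S = (C_{R0}−C_R) − C_T = 3.228 − 0.1216 = 3.107 mol/dm³.
Y_S = C_S/C_{R0} = 3.107/5.88 = 0.528.

0.528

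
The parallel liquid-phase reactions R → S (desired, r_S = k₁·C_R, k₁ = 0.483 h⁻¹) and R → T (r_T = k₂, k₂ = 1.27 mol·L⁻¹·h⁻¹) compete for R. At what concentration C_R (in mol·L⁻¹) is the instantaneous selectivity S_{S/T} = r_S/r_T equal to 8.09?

S_{S/T} = (k₁/k₂)·C_R ⇒ C_R = S·k₂/k₁.
= 8.09×1.27/0.483 = 21.3 mol·L⁻¹.

21.3 mol·L⁻¹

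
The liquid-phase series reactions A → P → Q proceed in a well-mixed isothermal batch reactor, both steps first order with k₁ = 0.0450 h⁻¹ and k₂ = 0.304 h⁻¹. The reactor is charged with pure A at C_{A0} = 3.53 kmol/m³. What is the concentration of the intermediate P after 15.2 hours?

The intermediate concentration in a first-order A→B→C sequence is C_P = k₁C_{A0}(e^(−k₁t) − e^(−k₂t))/(k₂−k₁).
e^(−k₁t) = e^(−0.0450×15.2) = e^(−0.6840) = 0.5046; e^(−k₂t) = e^(−4.621) = 0.009845.
C_P = 0.0450×3.53/(0.304−0.0450) × (0.5046−0.009845) = 0.6133×0.4947 = 0.3034 kmol/m³.

0.303 kmol/m³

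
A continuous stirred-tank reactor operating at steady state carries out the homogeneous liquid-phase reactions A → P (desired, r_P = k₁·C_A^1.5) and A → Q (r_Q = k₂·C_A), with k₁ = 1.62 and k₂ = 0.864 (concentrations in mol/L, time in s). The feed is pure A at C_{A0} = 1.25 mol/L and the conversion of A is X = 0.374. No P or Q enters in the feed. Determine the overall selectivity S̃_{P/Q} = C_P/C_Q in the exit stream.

Exit C_A = C_{A0}(1−X) = 1.25×0.626 = 0.7825 mol/L.
In a CSTR the entire volume is at exit conditions, so r_P = 1.62×0.7825^1.5 = 1.121 and r_Q = 0.864×0.7825 = 0.6761.
Overall selectivity = C_P/C_Q = r_Pτ/(r_Qτ) = r_P/r_Q = 1.66.

1.66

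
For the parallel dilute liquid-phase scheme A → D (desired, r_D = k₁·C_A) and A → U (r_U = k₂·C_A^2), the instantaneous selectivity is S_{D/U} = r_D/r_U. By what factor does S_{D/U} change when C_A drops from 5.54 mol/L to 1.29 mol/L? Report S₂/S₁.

4.29

S_{D/U} = (k₁/k₂)·C_A⁻¹, so S₂/S₁ = (C_{A,2}/C_{A,1})⁻¹.
= 5.54/1.29 = 4.29.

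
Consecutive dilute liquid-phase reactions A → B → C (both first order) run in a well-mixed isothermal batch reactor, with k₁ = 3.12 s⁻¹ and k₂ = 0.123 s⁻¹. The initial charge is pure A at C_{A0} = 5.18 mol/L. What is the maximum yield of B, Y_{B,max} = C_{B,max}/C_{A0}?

For a first-order series the maximum intermediate yield is C_{B,max}/C_{A0} = (k₁/k₂)^[k₂/(k₂−k₁)].
= (3.12/0.123)^(0.123/(0.123−3.12)) = (25.37)^(-0.04104) = 0.8757.

0.876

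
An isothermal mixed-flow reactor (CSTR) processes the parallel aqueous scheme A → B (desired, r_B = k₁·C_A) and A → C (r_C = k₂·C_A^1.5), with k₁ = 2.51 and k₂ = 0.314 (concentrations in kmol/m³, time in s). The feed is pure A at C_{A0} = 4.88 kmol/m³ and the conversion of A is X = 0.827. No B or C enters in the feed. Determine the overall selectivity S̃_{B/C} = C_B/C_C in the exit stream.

Exit C_A = C_{A0}(1−X) = 4.88×0.173 = 0.8442 kmol/m³.
Rates in a CSTR are evaluated at the outlet concentration: r_B = 2.51×0.8442 = 2.119, r_C = 0.314×0.8442^1.5 = 0.2436.
Overall selectivity = C_B/C_C = r_Bτ/(r_Cτ) = r_B/r_C = 8.70.

8.70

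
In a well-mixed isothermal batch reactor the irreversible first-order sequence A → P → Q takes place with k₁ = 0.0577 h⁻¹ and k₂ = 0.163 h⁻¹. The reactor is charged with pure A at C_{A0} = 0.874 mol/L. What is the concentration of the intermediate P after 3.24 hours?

For first-order series with pure A initially, C_P(t) = k₁C_{A0}/(k₂−k₁)·(e^(−k₁t) − e^(−k₂t)).
e^(−k₁t) = e^(−0.0577×3.24) = e^(−0.1869) = 0.8295; e^(−k₂t) = e^(−0.5281) = 0.5897.
C_P = 0.0577×0.874/(0.163−0.0577) × (0.8295−0.5897) = 0.4789×0.2398 = 0.1148 mol/L.

0.115 mol/L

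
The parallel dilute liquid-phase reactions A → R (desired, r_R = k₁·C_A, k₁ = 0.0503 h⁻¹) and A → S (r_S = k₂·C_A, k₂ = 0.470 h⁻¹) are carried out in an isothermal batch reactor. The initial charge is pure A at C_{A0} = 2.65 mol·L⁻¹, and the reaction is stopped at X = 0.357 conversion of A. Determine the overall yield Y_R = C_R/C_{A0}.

C_A = C_{A0}(1−X) = 1.704 mol·L⁻¹.
Both paths are first order in A, so the instantaneous fraction to R is constant: dC_R/d(−C_A) = k₁/(k₁+k₂) = 0.09667.
C_R = 0.09667·(C_{A0}−C_A) = 0.09667×0.9460 = 0.0915 mol·L⁻¹.
Y_R = C_R/C_{A0} = 0.09146/2.65 = 0.0345.

0.0345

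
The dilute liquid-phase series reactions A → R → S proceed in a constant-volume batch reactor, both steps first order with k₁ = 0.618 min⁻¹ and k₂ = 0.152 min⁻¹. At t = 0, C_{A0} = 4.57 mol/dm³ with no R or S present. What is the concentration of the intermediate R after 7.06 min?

The intermediate concentration in a first-order A→B→C sequence is C_R = k₁C_{A0}(e^(−k₁t) − e^(−k₂t))/(k₂−k₁).
e^(−k₁t) = e^(−0.618×7.06) = e^(−4.363) = 0.01274; e^(−k₂t) = e^(−1.073) = 0.3419.
C_R = 0.618×4.57/(0.152−0.618) × (0.01274−0.3419) = (-6.061)×(-0.3292) = 1.995 mol/dm³.

2.00 mol/dm³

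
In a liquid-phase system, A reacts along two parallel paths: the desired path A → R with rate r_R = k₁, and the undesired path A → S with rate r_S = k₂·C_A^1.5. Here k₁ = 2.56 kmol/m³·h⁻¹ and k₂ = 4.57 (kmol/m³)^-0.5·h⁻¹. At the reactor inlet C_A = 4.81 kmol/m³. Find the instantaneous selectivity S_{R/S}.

S_{R/S} = r_R/r_S = (k₁)/(k₂·C_A^1.5) = (k₁/k₂)·C_A^-1.5.
= (2.56) / (4.57×4.810^1.5) = 2.560/48.21 = 0.0531.

0.0531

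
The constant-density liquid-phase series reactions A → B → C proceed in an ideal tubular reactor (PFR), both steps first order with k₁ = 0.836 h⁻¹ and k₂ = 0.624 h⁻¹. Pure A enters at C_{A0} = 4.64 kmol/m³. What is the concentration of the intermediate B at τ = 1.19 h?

For first-order series with pure A initially, C_B(τ) = k₁C_{A0}/(k₂−k₁)·(e^(−k₁τ) − e^(−k₂τ)).
e^(−k₁τ) = e^(−0.836×1.19) = e^(−0.9948) = 0.3698; e^(−k₂τ) = e^(−0.7426) = 0.4759.
C_B = 0.836×4.64/(0.624−0.836) × (0.3698−0.4759) = (-18.30)×(-0.1061) = 1.942 kmol/m³.

1.94 kmol/m³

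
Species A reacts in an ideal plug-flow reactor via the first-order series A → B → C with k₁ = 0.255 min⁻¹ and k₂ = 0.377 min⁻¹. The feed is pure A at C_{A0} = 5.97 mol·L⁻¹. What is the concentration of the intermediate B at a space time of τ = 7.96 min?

The intermediate concentration in a first-order A→B→C sequence is C_B = k₁C_{A0}(e^(−k₁τ) − e^(−k₂τ))/(k₂−k₁).
e^(−k₁τ) = e^(−0.255×7.96) = e^(−2.030) = 0.1314; e^(−k₂τ) = e^(−3.001) = 0.04974.
C_B = 0.255×5.97/(0.377−0.255) × (0.1314−0.04974) = 12.48×0.08162 = 1.018 mol·L⁻¹.

1.02 mol·L⁻¹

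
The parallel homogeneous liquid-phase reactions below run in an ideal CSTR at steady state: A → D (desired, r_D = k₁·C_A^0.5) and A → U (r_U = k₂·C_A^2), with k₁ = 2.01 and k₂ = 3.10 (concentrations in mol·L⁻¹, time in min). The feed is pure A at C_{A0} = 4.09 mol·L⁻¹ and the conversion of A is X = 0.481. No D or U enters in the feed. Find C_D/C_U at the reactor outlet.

Exit C_A = C_{A0}(1−X) = 4.09×0.519 = 2.123 mol·L⁻¹.
In a CSTR the entire volume is at exit conditions, so r_D = 2.01×2.123^0.5 = 2.928 and r_U = 3.10×2.123^2 = 13.97.
Overall selectivity = C_D/C_U = r_Dτ/(r_Uτ) = r_D/r_U = 0.210.

0.210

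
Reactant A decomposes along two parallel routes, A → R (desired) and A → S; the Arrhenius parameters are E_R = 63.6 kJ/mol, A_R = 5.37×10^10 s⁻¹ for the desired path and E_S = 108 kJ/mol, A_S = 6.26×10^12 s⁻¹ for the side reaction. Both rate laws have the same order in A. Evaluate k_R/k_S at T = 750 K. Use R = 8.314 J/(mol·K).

Since both paths have the same order in A, the concentration cancels and S_{R/S} = k_R/k_S = (A_R/A_S)·exp[(E_S−E_R)/(RT)].
(E_S−E_R)/(RT) = (108−63.6)×10³/(8.314×750) = 44400/6236 = 7.121.
k_R/k_S = (5.37×10^10/6.26×10^12)·exp(7.121) = 0.008578 × 1237 = 10.6.

10.6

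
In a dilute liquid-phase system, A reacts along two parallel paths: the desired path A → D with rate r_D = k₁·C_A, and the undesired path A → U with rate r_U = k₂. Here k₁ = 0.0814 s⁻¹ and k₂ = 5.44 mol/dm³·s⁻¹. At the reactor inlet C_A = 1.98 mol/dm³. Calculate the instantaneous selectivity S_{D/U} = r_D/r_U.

0.0296

S_{D/U} = r_D/r_U = (k₁·C_A)/(k₂) = (k₁/k₂)·C_A.
= (0.0814×1.980) / (5.44) = 0.1612/5.440 = 0.0296.
Since the desired path is higher order in A, keeping C_A high (PFR or concentrated feed) favours D.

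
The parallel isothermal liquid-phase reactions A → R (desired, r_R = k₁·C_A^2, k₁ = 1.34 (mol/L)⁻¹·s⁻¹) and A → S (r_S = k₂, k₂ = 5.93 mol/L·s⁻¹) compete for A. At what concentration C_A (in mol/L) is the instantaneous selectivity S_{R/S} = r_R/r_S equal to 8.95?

6.29 mol/L

S_{R/S} = (k₁/k₂)·C_A^2 ⇒ C_A = (S·k₂/k₁)^(0.5).
= (8.95×5.93/1.34)^(0.5) = (39.61)^(0.5) = 6.29 mol/L.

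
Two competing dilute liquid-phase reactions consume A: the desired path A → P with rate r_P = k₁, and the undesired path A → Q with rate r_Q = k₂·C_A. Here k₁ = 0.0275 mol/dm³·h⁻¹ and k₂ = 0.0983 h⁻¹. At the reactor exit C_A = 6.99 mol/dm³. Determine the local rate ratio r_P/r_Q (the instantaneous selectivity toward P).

S_{P/Q} = r_P/r_Q = (k₁)/(k₂·C_A) = (k₁/k₂)·C_A⁻¹.
= (0.0275) / (0.0983×6.990) = 0.02750/0.6871 = 0.0400.

0.0400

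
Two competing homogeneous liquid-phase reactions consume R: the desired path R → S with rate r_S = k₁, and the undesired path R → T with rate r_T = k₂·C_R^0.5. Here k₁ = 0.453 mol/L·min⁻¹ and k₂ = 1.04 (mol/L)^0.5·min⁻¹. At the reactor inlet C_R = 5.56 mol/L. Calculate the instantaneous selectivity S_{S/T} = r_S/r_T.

0.185

S_{S/T} = r_S/r_T = (k₁)/(k₂·C_R^0.5) = (k₁/k₂)·C_R^-0.5.
= (0.453) / (1.04×5.560^0.5) = 0.4530/2.452 = 0.185.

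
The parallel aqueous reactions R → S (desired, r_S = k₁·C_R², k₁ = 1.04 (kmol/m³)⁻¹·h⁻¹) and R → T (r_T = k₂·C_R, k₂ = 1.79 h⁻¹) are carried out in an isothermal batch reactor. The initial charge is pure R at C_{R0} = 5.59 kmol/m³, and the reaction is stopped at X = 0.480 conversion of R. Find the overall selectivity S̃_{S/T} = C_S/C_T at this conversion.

C_R = C_{R0}(1−X) = 2.907 kmol/m³.
Along a PFR/batch, dC_T/dC_R = −r_T/(r_S+r_T) = −k₂/(k₂+k₁·C_R).
Integrating from C_{R0} to C_R: C_T = (1.79/1.04)·ln[(1.79+1.04·5.59)/(1.79+1.04·2.91)] = 1.721·ln(7.604/4.813) = 0.7871 kmol/m³.
Then C_S = (C_{R0}−C_R) − C_T = 2.683 − 0.7871 = 1.896 kmol/m³.
S̃_{S/T} = C_S/C_T = 1.896/0.7871 = 2.41.

2.41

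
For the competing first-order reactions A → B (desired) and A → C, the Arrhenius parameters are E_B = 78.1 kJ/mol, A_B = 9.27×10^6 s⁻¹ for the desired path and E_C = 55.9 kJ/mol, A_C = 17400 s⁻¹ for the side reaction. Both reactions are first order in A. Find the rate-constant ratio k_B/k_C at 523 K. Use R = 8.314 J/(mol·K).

k_B/k_C = (A_B/A_C)·exp[−(E_B−E_C)/(RT)] = (A_B/A_C)·exp[(E_C−E_B)/(RT)].
(E_C−E_B)/(RT) = (55.9−78.1)×10³/(8.314×523) = -22200/4348 = -5.106.
k_B/k_C = (9.27×10^6/17400)·exp(-5.106) = 532.8 × 0.006063 = 3.23.

3.23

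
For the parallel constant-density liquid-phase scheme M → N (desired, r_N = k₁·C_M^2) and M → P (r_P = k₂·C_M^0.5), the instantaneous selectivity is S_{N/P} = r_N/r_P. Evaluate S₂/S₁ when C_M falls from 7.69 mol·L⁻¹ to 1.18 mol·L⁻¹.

S_{N/P} = (k₁/k₂)·C_M^1.5, so S₂/S₁ = (C_{M,2}/C_{M,1})^1.5.
= (1.18/7.69)^1.5 = (0.1534)^1.5 = 0.0601.
Selectivity toward N falls as C_M falls — high-concentration operation is favoured.

0.0601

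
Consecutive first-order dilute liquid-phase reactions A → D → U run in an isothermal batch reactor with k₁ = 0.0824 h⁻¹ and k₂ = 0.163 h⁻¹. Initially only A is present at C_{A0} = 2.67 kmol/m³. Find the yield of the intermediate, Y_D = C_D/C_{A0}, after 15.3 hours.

Solving the coupled first-order balances gives C_D(t) = [k₁/(k₂−k₁)]·C_{A0}·(e^(−k₁t) − e^(−k₂t)).
e^(−k₁t) = e^(−0.0824×15.3) = e^(−1.261) = 0.2834; e^(−k₂t) = e^(−2.494) = 0.08259.
C_D = 0.0824×2.67/(0.163−0.0824) × (0.2834−0.08259) = 2.730×0.2009 = 0.5483 kmol/m³.
Y_D = C_D/C_{A0} = 0.5483/2.67 = 0.205.

0.205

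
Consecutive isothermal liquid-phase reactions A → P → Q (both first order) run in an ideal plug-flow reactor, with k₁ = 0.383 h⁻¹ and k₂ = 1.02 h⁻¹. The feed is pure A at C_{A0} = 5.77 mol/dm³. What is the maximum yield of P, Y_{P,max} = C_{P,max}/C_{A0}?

Evaluating C_P at τ_opt = ln(k₂/k₁)/(k₂−k₁) gives C_{P,max}/C_{A0} = (k₁/k₂)^[k₂/(k₂−k₁)].
= (0.383/1.02)^(1.02/(1.02−0.383)) = (0.3755)^(1.601) = 0.2084.

0.208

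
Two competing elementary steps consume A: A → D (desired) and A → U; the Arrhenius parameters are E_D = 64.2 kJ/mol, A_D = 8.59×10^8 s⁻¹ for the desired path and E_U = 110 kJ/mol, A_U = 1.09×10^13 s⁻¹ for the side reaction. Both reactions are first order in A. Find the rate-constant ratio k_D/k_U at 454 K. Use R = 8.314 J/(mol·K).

k_D/k_U = (A_D/A_U)·exp[−(E_D−E_U)/(RT)] = (A_D/A_U)·exp[(E_U−E_D)/(RT)].
(E_U−E_D)/(RT) = (110−64.2)×10³/(8.314×454) = 45800/3775 = 12.13.
k_D/k_U = (8.59×10^8/1.09×10^13)·exp(12.13) = 7.881×10^-5 × 1.861×10^5 = 14.7.
Since E_D < E_U, lowering the temperature improves selectivity toward D.

14.7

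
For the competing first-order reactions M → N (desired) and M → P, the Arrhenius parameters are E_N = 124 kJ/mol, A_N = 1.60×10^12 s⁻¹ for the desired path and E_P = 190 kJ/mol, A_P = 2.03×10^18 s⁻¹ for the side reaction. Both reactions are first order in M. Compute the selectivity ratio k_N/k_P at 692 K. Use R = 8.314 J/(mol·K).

Since both paths have the same order in M, the concentration cancels and S_{N/P} = k_N/k_P = (A_N/A_P)·exp[(E_P−E_N)/(RT)].
(E_P−E_N)/(RT) = (190−124)×10³/(8.314×692) = 66000/5753 = 11.47.
k_N/k_P = (1.60×10^12/2.03×10^18)·exp(11.47) = 7.882×10^-7 × 95961 = 0.0756.

0.0756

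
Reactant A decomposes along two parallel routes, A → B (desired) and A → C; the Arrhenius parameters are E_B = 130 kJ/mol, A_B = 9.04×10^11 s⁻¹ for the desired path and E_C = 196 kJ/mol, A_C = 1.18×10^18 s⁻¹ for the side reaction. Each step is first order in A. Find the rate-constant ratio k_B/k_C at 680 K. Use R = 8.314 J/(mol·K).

Since both paths have the same order in A, the concentration cancels and S_{B/C} = k_B/k_C = (A_B/A_C)·exp[(E_C−E_B)/(RT)].
(E_C−E_B)/(RT) = (196−130)×10³/(8.314×680) = 66000/5654 = 11.67.
k_B/k_C = (9.04×10^11/1.18×10^18)·exp(11.67) = 7.661×10^-7 × 1.175×10^5 = 0.0900.
Since E_B < E_C, lowering the temperature improves selectivity toward B.

0.0900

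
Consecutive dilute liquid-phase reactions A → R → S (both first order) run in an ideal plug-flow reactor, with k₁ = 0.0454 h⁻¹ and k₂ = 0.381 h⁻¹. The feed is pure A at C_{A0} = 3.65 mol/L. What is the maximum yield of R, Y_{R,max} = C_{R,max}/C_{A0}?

At the optimum, C_{R,max}/C_{A0} = (k₁/k₂)^[k₂/(k₂−k₁)].
= (0.0454/0.381)^(0.381/(0.381−0.0454)) = (0.1192)^(1.135) = 0.08936.

0.0894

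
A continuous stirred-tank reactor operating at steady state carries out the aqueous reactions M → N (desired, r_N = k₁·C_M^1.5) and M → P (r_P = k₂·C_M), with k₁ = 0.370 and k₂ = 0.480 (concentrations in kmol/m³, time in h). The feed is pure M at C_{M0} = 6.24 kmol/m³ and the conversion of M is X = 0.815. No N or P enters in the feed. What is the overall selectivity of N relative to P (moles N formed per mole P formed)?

Exit C_M = C_{M0}(1−X) = 6.24×0.185 = 1.154 kmol/m³.
In a CSTR the entire volume is at exit conditions, so r_N = 0.370×1.154^1.5 = 0.4589 and r_P = 0.480×1.154 = 0.5541.
Overall selectivity = C_N/C_P = r_Nτ/(r_Pτ) = r_N/r_P = 0.828.

0.828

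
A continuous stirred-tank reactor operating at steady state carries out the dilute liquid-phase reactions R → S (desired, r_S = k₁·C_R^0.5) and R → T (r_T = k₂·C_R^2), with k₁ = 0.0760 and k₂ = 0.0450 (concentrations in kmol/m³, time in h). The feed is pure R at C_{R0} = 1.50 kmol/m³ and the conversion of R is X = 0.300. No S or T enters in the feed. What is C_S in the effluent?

Exit C_R = C_{R0}(1−X) = 1.50×0.700 = 1.050 kmol/m³.
A CSTR operates uniformly at the exit composition, giving r_S = 0.07788 and r_T = 0.04961 (each k·C_R^n at C_R = 1.050).
Fraction of consumed R going to S: r_S/(r_S+r_T) = 0.6108.
C_S = 0.6108·C_{R0}·X = 0.6108×1.50×0.300 = 0.275 kmol/m³.

0.275 kmol/m³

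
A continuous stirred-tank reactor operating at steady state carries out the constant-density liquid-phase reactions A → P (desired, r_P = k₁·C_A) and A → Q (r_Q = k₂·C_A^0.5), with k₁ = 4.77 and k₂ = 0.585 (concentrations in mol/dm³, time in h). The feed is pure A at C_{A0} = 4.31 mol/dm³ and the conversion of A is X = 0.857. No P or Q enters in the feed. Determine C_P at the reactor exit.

Exit C_A = C_{A0}(1−X) = 4.31×0.143 = 0.6163 mol/dm³.
A CSTR operates uniformly at the exit composition, giving r_P = 2.940 and r_Q = 0.4593 (each k·C_A^n at C_A = 0.6163).
Fraction of consumed A going to P: r_P/(r_P+r_Q) = 0.8649.
C_P = 0.8649·C_{A0}·X = 0.8649×4.31×0.857 = 3.19 mol/dm³.

3.19 mol/dm³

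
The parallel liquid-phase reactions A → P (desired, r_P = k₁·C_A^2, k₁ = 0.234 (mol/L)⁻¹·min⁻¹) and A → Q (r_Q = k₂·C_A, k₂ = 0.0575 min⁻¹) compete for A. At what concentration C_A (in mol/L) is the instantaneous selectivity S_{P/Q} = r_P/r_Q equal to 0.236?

0.0580 mol/L

S_{P/Q} = (k₁/k₂)·C_A ⇒ C_A = S·k₂/k₁.
= 0.236×0.0575/0.234 = 0.0580 mol/L.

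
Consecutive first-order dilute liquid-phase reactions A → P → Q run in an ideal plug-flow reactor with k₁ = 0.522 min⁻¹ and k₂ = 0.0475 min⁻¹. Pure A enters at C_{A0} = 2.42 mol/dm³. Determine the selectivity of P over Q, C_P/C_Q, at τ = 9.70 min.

2.24

For first-order series with pure A initially, C_P(τ) = k₁C_{A0}/(k₂−k₁)·(e^(−k₁τ) − e^(−k₂τ)).
e^(−k₁τ) = e^(−0.522×9.70) = e^(−5.063) = 0.006324; e^(−k₂τ) = e^(−0.4607) = 0.6308.
C_P = 0.522×2.42/(0.0475−0.522) × (0.006324−0.6308) = (-2.662)×(-0.6245) = 1.663 mol/dm³.
C_A = C_{A0}e^(−k₁τ) = 0.01530 mol/dm³, so C_Q = C_{A0}−C_A−C_P = 0.7422 mol/dm³; C_P/C_Q = 2.24.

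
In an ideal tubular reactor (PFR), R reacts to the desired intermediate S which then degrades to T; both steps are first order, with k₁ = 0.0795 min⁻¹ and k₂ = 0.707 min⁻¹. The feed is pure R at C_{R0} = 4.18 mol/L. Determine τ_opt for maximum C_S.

Setting dC_S/dτ = 0 gives τ_opt = ln(k₂/k₁)/(k₂−k₁).
= ln(0.707/0.0795)/(0.707−0.0795) = ln(8.893)/0.6275 = 2.185/0.6275 = 3.48 min.

3.48 min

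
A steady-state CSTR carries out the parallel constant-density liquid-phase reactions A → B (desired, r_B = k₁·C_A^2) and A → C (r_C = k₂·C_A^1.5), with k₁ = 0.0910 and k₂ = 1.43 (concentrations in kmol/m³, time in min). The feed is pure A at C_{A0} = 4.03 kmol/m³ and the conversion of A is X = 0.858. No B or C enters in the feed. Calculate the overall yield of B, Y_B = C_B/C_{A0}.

0.0394

Exit C_A = C_{A0}(1−X) = 4.03×0.142 = 0.5723 kmol/m³.
In a CSTR the entire volume is at exit conditions, so r_B = 0.0910×0.5723^2 = 0.02980 and r_C = 1.43×0.5723^1.5 = 0.6191.
Fraction of consumed A going to B: r_B/(r_B+r_C) = 0.04593.
C_B = 0.04593·C_{A0}·X = 0.04593×4.03×0.858 = 0.159 kmol/m³; Y_B = C_B/C_{A0} = 0.0394.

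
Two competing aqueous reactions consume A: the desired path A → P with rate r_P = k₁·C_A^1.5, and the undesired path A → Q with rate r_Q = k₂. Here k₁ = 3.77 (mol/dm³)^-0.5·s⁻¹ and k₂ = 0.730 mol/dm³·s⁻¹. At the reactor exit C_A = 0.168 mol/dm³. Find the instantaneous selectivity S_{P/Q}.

0.356

S_{P/Q} = r_P/r_Q = (k₁·C_A^1.5)/(k₂) = (k₁/k₂)·C_A^1.5.
= (3.77×0.1680^1.5) / (0.730) = 0.2596/0.7300 = 0.356.
Since the desired path is higher order in A, keeping C_A high (PFR or concentrated feed) favours P.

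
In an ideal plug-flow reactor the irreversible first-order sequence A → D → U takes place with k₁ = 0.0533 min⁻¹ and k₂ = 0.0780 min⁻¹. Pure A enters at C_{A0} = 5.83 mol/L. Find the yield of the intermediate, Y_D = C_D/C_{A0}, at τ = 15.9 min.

0.300

For first-order series with pure A initially, C_D(τ) = k₁C_{A0}/(k₂−k₁)·(e^(−k₁τ) − e^(−k₂τ)).
e^(−k₁τ) = e^(−0.0533×15.9) = e^(−0.8475) = 0.4285; e^(−k₂τ) = e^(−1.240) = 0.2893.
C_D = 0.0533×5.83/(0.0780−0.0533) × (0.4285−0.2893) = 12.58×0.1392 = 1.751 mol/L.
Y_D = C_D/C_{A0} = 1.751/5.83 = 0.300.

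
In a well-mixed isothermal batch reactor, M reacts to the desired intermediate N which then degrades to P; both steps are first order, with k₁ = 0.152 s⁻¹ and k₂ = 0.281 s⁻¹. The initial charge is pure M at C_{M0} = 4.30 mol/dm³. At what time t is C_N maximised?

4.76 s

The intermediate peaks when r₁ = r₂, i.e. k₁e^(−k₁t) = k₂e^(−k₂t), giving t_opt = ln(k₂/k₁)/(k₂−k₁).
= ln(0.281/0.152)/(0.281−0.152) = ln(1.849)/0.1290 = 0.6145/0.1290 = 4.76 s.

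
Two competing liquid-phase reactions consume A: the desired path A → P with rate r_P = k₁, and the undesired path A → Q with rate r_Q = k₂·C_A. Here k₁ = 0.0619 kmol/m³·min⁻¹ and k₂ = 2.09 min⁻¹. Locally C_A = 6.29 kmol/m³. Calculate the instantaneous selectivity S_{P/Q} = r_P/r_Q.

S_{P/Q} = r_P/r_Q = (k₁)/(k₂·C_A) = (k₁/k₂)·C_A⁻¹.
= (0.0619) / (2.09×6.290) = 0.06190/13.15 = 0.00471.

0.00471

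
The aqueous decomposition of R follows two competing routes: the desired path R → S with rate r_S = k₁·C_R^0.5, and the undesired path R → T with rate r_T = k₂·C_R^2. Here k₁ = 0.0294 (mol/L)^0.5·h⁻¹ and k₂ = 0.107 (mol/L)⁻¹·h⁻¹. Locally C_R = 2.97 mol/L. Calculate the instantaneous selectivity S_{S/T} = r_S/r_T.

S_{S/T} = r_S/r_T = (k₁·C_R^0.5)/(k₂·C_R^2) = (k₁/k₂)·C_R^-1.5.
= (0.0294×2.970^0.5) / (0.107×2.970^2) = 0.05067/0.9438 = 0.0537.

0.0537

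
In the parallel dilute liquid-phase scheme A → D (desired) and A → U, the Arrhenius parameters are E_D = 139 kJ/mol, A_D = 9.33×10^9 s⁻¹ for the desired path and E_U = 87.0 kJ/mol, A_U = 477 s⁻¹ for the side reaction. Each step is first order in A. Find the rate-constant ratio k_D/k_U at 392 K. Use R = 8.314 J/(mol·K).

2.30

With equal orders, S_{D/U} = k_D/k_U = (A_D/A_U)·exp[(E_U−E_D)/(RT)].
(E_U−E_D)/(RT) = (87.0−139)×10³/(8.314×392) = -52000/3259 = -15.96.
k_D/k_U = (9.33×10^9/477)·exp(-15.96) = 1.956×10^7 × 1.177×10^-7 = 2.30.
Since E_D > E_U, raising the temperature improves selectivity toward D.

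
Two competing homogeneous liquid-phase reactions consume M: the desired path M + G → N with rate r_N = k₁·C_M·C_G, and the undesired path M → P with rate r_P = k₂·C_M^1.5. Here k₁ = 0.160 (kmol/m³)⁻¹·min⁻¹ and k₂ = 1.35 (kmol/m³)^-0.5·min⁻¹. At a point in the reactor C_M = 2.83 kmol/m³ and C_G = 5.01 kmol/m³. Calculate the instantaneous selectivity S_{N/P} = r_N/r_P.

0.353

S_{N/P} = r_N/r_P = (k₁·C_M·C_G)/(k₂·C_M^1.5) = (k₁/k₂)·C_M^-0.5·C_G.
= (0.160×2.830×5.010) / (1.35×2.830^1.5) = 2.269/6.427 = 0.353.
The undesired path is higher order in M, so low C_M (CSTR or dilute feed) favours N.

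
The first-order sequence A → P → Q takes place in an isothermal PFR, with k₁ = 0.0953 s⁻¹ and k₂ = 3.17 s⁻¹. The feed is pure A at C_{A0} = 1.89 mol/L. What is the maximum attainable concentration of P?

0.0510 mol/L

Evaluating C_P at τ_opt = ln(k₂/k₁)/(k₂−k₁) gives C_{P,max}/C_{A0} = (k₁/k₂)^[k₂/(k₂−k₁)].
= (0.0953/3.17)^(3.17/(3.17−0.0953)) = (0.03006)^(1.031) = 0.02697.
C_{P,max} = 0.02697×1.89 = 0.0510 mol/L.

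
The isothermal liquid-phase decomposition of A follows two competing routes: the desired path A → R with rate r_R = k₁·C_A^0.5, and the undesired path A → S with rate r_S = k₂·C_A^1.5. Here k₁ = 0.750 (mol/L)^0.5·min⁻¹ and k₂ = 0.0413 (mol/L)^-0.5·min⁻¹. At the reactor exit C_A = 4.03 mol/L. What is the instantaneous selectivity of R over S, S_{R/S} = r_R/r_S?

S_{R/S} = r_R/r_S = (k₁·C_A^0.5)/(k₂·C_A^1.5) = (k₁/k₂)·C_A⁻¹.
= (0.750×4.030^0.5) / (0.0413×4.030^1.5) = 1.506/0.3341 = 4.51.

4.51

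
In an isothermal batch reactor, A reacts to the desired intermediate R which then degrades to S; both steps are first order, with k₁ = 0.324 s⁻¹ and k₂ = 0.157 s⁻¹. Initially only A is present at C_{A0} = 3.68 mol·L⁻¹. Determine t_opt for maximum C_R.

4.34 s

For first-order series the maximum of C_R occurs at t_opt = ln(k₂/k₁)/(k₂−k₁).
= ln(0.157/0.324)/(0.157−0.324) = ln(0.4846)/-0.1670 = -0.7245/-0.1670 = 4.34 s.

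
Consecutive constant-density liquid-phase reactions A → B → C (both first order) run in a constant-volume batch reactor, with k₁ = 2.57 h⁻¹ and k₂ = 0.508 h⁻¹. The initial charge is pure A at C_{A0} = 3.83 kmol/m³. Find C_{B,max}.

Evaluating C_B at t_opt = ln(k₂/k₁)/(k₂−k₁) gives C_{B,max}/C_{A0} = (k₁/k₂)^[k₂/(k₂−k₁)].
= (2.57/0.508)^(0.508/(0.508−2.57)) = (5.059)^(-0.2464) = 0.6707.
C_{B,max} = 0.6707×3.83 = 2.57 kmol/m³.

2.57 kmol/m³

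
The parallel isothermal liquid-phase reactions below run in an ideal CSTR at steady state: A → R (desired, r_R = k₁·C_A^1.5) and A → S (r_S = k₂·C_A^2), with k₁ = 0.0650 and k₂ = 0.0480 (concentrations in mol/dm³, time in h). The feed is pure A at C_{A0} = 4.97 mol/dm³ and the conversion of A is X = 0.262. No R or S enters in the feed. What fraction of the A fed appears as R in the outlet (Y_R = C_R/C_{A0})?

Exit C_A = C_{A0}(1−X) = 4.97×0.738 = 3.668 mol/dm³.
Rates in a CSTR are evaluated at the outlet concentration: r_R = 0.0650×3.668^1.5 = 0.4566, r_S = 0.0480×3.668^2 = 0.6458.
Fraction of consumed A going to R: r_R/(r_R+r_S) = 0.4142.
C_R = 0.4142·C_{A0}·X = 0.4142×4.97×0.262 = 0.539 mol/dm³; Y_R = C_R/C_{A0} = 0.109.

0.109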